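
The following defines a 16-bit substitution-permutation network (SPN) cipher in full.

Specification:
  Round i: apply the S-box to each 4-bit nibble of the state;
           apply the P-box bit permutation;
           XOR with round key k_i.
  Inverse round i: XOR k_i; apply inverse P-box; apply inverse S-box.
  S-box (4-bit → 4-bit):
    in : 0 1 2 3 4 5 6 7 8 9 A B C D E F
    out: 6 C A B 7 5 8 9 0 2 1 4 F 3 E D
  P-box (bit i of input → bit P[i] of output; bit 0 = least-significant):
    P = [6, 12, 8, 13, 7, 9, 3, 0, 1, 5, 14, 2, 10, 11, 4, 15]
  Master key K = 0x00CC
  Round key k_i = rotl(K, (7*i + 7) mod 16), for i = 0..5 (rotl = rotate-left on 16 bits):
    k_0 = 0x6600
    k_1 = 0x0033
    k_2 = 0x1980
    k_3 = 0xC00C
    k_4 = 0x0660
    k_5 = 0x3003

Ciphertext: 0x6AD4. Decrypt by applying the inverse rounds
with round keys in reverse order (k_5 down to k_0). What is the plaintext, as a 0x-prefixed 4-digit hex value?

s_0 = ciphertext = 0x6AD4
s_1 = InvRound(s_0, k_5) = 0x0F3D
s_2 = InvRound(s_1, k_4) = 0x0615
s_3 = InvRound(s_2, k_3) = 0xFBE8
s_4 = InvRound(s_3, k_2) = 0x6007
s_5 = InvRound(s_4, k_1) = 0xBE86
s_6 = InvRound(s_5, k_0) = 0x2FA9

0x2FA9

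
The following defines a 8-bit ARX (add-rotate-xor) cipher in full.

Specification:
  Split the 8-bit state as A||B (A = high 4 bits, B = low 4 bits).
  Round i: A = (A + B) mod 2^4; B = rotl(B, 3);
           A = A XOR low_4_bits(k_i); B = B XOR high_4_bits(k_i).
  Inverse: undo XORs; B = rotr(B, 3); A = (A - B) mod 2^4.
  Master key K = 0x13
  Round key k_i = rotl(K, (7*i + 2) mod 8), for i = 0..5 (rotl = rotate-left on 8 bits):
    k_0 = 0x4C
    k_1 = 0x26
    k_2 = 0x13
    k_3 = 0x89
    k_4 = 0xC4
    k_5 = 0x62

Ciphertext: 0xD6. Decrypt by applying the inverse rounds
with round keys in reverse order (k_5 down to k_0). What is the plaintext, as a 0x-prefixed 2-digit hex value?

0xD9

s_0 = ciphertext = 0xD6
s_1 = InvRound(s_0, k_5) = 0xF0
s_2 = InvRound(s_1, k_4) = 0x29
s_3 = InvRound(s_2, k_3) = 0x92
s_4 = InvRound(s_3, k_2) = 0x46
s_5 = InvRound(s_4, k_1) = 0xA8
s_6 = InvRound(s_5, k_0) = 0xD9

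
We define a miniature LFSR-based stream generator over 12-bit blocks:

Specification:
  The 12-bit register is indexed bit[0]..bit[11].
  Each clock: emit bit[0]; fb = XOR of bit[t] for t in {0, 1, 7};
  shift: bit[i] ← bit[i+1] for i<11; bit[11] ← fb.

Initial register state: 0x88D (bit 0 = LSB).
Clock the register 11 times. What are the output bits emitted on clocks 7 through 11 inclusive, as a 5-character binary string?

reg_0 = 0x88D
clock 1: out=1, reg = 0x446
clock 2: out=0, reg = 0xA23
clock 3: out=1, reg = 0x511
clock 4: out=1, reg = 0xA88
clock 5: out=0, reg = 0xD44
clock 6: out=0, reg = 0x6A2
clock 7: out=0, reg = 0x351
clock 8: out=1, reg = 0x9A8
clock 9: out=0, reg = 0xCD4
clock 10: out=0, reg = 0xE6A
clock 11: out=0, reg = 0xF35

01000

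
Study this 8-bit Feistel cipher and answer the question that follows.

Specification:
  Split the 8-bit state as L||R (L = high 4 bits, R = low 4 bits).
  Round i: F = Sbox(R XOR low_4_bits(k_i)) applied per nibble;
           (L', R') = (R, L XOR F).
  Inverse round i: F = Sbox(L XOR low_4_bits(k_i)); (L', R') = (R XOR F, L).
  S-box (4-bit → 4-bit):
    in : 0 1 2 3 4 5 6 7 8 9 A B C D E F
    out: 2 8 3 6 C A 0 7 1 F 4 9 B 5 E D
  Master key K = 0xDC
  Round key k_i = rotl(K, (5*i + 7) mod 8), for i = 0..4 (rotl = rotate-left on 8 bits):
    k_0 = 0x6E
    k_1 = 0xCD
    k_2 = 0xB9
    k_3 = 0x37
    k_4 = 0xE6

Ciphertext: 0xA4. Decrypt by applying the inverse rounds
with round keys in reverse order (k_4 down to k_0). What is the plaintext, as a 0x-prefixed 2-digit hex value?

0x93

s_0 = ciphertext = 0xA4
s_1 = InvRound(s_0, k_4) = 0xFA
s_2 = InvRound(s_1, k_3) = 0xBF
s_3 = InvRound(s_2, k_2) = 0xCB
s_4 = InvRound(s_3, k_1) = 0x3C
s_5 = InvRound(s_4, k_0) = 0x93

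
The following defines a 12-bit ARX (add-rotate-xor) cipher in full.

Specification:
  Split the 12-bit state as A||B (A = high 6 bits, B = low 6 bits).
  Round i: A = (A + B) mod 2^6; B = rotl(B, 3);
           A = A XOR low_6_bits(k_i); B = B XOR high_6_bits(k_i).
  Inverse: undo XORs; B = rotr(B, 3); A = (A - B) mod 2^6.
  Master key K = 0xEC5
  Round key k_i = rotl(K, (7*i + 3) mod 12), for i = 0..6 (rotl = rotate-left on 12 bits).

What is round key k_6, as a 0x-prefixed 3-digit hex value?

K = 0xEC5
k_0 = rotl(K, (7*0+3) mod 12) = rotl(K, 3) = 0x62F
k_1 = rotl(K, (7*1+3) mod 12) = rotl(K, 10) = 0x7B1
k_2 = rotl(K, (7*2+3) mod 12) = rotl(K, 5) = 0x8BD
k_3 = rotl(K, (7*3+3) mod 12) = rotl(K, 0) = 0xEC5
k_4 = rotl(K, (7*4+3) mod 12) = rotl(K, 7) = 0x2F6
k_5 = rotl(K, (7*5+3) mod 12) = rotl(K, 2) = 0xB17
k_6 = rotl(K, (7*6+3) mod 12) = rotl(K, 9) = 0xBD8

0xBD8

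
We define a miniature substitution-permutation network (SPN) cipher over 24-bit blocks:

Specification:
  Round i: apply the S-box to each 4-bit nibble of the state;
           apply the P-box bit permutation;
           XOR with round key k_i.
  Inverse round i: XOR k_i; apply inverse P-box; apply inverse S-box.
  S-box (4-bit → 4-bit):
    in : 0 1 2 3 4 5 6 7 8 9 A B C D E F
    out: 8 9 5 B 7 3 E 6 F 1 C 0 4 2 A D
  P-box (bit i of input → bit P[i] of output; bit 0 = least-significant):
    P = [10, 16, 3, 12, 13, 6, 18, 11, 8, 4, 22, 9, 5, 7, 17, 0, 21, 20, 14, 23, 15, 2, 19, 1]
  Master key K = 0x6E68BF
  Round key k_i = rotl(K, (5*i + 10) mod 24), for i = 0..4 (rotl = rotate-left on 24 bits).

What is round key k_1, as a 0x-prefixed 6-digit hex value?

K = 0x6E68BF
k_0 = rotl(K, (5*0+10) mod 24) = rotl(K, 10) = 0xA2FDB9
k_1 = rotl(K, (5*1+10) mod 24) = rotl(K, 15) = 0x5FB734

0x5FB734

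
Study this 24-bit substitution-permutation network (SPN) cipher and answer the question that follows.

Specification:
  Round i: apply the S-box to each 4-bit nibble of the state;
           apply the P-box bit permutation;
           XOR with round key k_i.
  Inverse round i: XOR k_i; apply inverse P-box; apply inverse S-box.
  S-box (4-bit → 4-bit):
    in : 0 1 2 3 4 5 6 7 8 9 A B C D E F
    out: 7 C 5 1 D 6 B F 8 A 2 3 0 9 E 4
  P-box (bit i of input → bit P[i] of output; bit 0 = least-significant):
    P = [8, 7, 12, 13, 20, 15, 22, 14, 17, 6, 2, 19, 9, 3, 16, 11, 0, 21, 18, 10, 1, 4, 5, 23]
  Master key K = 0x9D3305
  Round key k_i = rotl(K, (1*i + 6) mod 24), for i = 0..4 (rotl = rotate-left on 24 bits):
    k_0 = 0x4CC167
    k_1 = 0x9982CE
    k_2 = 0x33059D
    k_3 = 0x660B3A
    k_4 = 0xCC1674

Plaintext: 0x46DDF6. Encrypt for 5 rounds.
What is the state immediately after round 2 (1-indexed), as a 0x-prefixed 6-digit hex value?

0xB0BF93

s_0 = plaintext = 0x46DDF6
s_1 = Round(s_0, k_0) = 0xA6EEC4
s_2 = Round(s_1, k_1) = 0xB0BF93
s_3 = Round(s_2, k_2) = 0x17C682
s_4 = Round(s_3, k_3) = 0xC85E5B
s_5 = Round(s_4, k_4) = 0x8593B8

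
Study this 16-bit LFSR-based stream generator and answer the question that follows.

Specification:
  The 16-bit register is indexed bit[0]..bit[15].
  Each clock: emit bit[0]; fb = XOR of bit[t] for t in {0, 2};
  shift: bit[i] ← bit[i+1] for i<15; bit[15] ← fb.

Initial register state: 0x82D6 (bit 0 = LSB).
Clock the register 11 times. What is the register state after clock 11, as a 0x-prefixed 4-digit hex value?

0x4C70

reg_0 = 0x82D6
clock 1: out=0, reg = 0xC16B
clock 2: out=1, reg = 0xE0B5
clock 3: out=1, reg = 0x705A
clock 4: out=0, reg = 0x382D
clock 5: out=1, reg = 0x1C16
clock 6: out=0, reg = 0x8E0B
clock 7: out=1, reg = 0xC705
clock 8: out=1, reg = 0x6382
clock 9: out=0, reg = 0x31C1
clock 10: out=1, reg = 0x98E0
clock 11: out=0, reg = 0x4C70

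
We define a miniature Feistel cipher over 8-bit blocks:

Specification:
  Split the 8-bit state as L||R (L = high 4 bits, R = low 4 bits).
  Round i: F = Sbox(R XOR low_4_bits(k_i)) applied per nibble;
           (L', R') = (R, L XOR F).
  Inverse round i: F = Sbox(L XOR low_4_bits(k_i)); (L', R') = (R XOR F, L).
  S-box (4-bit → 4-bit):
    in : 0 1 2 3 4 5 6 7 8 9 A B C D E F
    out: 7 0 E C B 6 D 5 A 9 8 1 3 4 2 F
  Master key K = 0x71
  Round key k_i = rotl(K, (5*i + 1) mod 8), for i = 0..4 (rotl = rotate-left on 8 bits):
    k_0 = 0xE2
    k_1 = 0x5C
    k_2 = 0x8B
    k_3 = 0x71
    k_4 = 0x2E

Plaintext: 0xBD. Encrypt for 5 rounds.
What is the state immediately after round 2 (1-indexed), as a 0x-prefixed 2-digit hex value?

s_0 = plaintext = 0xBD
s_1 = Round(s_0, k_0) = 0xD4
s_2 = Round(s_1, k_1) = 0x47
s_3 = Round(s_2, k_2) = 0x77
s_4 = Round(s_3, k_3) = 0x7A
s_5 = Round(s_4, k_4) = 0xAC

0x47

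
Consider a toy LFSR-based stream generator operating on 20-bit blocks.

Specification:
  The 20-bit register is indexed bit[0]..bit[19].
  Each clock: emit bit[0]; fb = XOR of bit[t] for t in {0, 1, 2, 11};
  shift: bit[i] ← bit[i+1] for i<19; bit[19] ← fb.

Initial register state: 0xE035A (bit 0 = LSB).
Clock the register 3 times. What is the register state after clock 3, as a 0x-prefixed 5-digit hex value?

reg_0 = 0xE035A
clock 1: out=0, reg = 0xF01AD
clock 2: out=1, reg = 0x780D6
clock 3: out=0, reg = 0x3C06B

0x3C06B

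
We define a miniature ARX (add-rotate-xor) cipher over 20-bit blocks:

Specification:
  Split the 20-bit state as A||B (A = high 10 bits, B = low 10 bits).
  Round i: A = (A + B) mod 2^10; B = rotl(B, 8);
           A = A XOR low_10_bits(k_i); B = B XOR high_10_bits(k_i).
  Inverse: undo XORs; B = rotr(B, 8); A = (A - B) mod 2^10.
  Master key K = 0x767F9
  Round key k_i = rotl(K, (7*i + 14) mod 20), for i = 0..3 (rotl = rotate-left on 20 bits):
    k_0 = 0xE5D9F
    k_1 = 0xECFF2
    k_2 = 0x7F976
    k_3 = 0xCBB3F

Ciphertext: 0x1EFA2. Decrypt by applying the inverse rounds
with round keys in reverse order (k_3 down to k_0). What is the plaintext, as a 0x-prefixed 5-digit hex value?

s_0 = ciphertext = 0x1EFA2
s_1 = InvRound(s_0, k_3) = 0x45230
s_2 = InvRound(s_1, k_2) = 0x49F3B
s_3 = InvRound(s_2, k_1) = 0x2D620
s_4 = InvRound(s_3, k_0) = 0x936DD

0x936DD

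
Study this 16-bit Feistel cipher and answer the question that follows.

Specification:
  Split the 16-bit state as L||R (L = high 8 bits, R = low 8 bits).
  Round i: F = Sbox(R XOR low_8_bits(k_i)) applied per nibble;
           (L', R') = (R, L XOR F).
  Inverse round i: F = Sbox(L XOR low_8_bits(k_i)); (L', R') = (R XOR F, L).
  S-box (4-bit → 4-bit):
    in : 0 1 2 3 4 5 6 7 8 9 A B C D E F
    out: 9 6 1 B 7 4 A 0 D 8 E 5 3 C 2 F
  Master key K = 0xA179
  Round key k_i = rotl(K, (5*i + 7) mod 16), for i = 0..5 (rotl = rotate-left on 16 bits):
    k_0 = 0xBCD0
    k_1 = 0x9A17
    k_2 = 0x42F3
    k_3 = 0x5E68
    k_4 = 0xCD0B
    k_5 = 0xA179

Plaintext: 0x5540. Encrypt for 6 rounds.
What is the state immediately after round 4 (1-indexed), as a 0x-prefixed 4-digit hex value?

0x06D7

s_0 = plaintext = 0x5540
s_1 = Round(s_0, k_0) = 0x40DC
s_2 = Round(s_1, k_1) = 0xDC75
s_3 = Round(s_2, k_2) = 0x7506
s_4 = Round(s_3, k_3) = 0x06D7
s_5 = Round(s_4, k_4) = 0xD7C5
s_6 = Round(s_5, k_5) = 0xC584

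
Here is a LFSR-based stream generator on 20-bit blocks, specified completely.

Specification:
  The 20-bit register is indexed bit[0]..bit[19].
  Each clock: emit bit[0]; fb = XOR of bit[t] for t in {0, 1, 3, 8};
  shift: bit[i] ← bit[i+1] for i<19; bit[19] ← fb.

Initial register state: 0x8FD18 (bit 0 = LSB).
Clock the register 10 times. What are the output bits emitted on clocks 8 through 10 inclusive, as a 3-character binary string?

reg_0 = 0x8FD18
clock 1: out=0, reg = 0x47E8C
clock 2: out=0, reg = 0xA3F46
clock 3: out=0, reg = 0x51FA3
clock 4: out=1, reg = 0xA8FD1
clock 5: out=1, reg = 0x547E8
clock 6: out=0, reg = 0x2A3F4
clock 7: out=0, reg = 0x951FA
clock 8: out=0, reg = 0xCA8FD
clock 9: out=1, reg = 0x6547E
clock 10: out=0, reg = 0x32A3F

010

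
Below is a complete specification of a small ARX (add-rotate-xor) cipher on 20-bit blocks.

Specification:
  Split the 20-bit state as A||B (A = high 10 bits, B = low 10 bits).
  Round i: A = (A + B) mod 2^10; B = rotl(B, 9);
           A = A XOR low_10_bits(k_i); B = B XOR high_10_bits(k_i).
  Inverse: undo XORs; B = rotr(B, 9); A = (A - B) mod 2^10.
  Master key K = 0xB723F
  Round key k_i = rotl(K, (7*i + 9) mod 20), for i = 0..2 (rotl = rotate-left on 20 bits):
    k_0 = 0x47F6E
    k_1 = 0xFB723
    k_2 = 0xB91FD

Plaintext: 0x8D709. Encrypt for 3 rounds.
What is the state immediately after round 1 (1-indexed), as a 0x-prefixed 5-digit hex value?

0x9429B

s_0 = plaintext = 0x8D709
s_1 = Round(s_0, k_0) = 0x9429B
s_2 = Round(s_1, k_1) = 0xF20A0
s_3 = Round(s_2, k_2) = 0x656B4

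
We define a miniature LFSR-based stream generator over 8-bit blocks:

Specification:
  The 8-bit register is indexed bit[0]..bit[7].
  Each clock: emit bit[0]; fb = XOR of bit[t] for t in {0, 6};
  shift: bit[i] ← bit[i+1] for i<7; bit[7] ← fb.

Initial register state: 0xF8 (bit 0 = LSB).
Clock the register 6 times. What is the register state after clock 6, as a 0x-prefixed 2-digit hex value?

0x9F

reg_0 = 0xF8
clock 1: out=0, reg = 0xFC
clock 2: out=0, reg = 0xFE
clock 3: out=0, reg = 0xFF
clock 4: out=1, reg = 0x7F
clock 5: out=1, reg = 0x3F
clock 6: out=1, reg = 0x9F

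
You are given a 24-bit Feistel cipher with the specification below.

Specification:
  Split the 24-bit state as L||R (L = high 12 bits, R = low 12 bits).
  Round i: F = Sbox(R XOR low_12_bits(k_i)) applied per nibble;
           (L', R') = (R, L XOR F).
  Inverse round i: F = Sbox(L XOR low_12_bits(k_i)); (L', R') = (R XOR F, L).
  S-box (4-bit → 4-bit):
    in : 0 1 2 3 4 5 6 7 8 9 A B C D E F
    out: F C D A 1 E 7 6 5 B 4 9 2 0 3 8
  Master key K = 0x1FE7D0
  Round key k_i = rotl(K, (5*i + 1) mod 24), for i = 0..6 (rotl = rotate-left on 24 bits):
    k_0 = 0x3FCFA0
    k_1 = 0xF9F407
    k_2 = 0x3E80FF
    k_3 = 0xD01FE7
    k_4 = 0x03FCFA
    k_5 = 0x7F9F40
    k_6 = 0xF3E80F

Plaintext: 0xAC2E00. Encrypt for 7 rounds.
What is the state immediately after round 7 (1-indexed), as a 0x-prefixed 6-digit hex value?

s_0 = plaintext = 0xAC2E00
s_1 = Round(s_0, k_0) = 0xE0068D
s_2 = Round(s_1, k_1) = 0x68D354
s_3 = Round(s_2, k_2) = 0x354CC4
s_4 = Round(s_3, k_3) = 0xCC498E
s_5 = Round(s_4, k_4) = 0x98E2A5
s_6 = Round(s_5, k_5) = 0x2A59B0
s_7 = Round(s_6, k_6) = 0x9B0E3D

0x9B0E3D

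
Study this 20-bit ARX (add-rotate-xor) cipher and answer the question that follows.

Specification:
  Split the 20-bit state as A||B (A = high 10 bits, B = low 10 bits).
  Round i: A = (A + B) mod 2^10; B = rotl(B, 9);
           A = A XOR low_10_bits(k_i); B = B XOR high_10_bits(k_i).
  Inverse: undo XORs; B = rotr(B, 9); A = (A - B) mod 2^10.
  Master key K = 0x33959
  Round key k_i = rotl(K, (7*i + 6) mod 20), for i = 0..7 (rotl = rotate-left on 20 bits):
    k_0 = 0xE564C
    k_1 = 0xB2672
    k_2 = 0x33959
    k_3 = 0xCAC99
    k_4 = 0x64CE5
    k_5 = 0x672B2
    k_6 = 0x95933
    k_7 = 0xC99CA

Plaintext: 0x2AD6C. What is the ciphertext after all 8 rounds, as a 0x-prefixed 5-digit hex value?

0x2F169

s_0 = plaintext = 0x2AD6C
s_1 = Round(s_0, k_0) = 0x16F23
s_2 = Round(s_1, k_1) = 0x43158
s_3 = Round(s_2, k_2) = 0xCF462
s_4 = Round(s_3, k_3) = 0xC1B1A
s_5 = Round(s_4, k_4) = 0xB141E
s_6 = Round(s_5, k_5) = 0x14593
s_7 = Round(s_6, k_6) = 0x35C9F
s_8 = Round(s_7, k_7) = 0x2F169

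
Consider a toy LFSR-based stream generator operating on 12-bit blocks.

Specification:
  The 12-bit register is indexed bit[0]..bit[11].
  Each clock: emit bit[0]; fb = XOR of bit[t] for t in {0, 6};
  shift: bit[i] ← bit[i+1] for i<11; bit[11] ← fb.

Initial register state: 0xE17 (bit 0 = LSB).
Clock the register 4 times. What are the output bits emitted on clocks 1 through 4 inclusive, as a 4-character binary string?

1110

reg_0 = 0xE17
clock 1: out=1, reg = 0xF0B
clock 2: out=1, reg = 0xF85
clock 3: out=1, reg = 0xFC2
clock 4: out=0, reg = 0xFE1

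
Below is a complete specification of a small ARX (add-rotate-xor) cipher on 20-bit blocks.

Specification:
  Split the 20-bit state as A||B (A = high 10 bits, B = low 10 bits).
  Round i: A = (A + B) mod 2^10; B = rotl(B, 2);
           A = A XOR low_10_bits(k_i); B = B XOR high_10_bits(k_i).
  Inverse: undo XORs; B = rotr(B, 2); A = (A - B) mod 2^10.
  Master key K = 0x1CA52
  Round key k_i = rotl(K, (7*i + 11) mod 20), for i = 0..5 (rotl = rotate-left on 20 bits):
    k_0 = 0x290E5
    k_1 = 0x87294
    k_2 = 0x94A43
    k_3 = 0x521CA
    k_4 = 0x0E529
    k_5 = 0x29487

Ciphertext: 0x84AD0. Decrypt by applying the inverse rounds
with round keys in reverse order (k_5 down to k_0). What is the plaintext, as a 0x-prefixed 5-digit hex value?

0xF42A4

s_0 = ciphertext = 0x84AD0
s_1 = InvRound(s_0, k_5) = 0x3E19D
s_2 = InvRound(s_1, k_4) = 0x5A069
s_3 = InvRound(s_2, k_3) = 0xD6948
s_4 = InvRound(s_3, k_2) = 0x94EC6
s_5 = InvRound(s_4, k_1) = 0xA4636
s_6 = InvRound(s_5, k_0) = 0xF42A4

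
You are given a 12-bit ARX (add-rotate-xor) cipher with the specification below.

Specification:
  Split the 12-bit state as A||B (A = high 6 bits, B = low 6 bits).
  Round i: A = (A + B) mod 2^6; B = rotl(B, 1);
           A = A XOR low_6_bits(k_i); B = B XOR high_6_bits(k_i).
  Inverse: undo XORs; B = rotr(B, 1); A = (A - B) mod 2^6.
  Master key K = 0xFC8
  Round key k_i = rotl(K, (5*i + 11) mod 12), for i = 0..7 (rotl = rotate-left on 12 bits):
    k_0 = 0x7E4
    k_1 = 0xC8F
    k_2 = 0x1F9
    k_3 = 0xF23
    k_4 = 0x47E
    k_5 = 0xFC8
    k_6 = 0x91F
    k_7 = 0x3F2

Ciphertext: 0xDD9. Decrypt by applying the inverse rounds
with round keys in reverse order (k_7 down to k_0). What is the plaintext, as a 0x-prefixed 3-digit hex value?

0x5A2

s_0 = ciphertext = 0xDD9
s_1 = InvRound(s_0, k_7) = 0xE8B
s_2 = InvRound(s_1, k_6) = 0xBB7
s_3 = InvRound(s_2, k_5) = 0x884
s_4 = InvRound(s_3, k_4) = 0xCAA
s_5 = InvRound(s_4, k_3) = 0x18B
s_6 = InvRound(s_5, k_2) = 0xE46
s_7 = InvRound(s_6, k_1) = 0x71A
s_8 = InvRound(s_7, k_0) = 0x5A2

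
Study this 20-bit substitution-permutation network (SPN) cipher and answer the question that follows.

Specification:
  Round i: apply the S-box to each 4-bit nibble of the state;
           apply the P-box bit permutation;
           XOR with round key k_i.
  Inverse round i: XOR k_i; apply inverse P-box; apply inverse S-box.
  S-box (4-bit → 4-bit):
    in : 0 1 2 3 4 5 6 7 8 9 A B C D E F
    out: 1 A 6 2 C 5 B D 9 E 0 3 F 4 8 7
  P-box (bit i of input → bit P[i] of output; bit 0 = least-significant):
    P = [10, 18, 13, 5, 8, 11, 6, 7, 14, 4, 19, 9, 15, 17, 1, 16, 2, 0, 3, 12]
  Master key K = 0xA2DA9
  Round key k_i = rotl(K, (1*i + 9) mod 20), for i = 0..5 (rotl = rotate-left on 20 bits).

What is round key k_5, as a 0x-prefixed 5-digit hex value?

0xA68B6

K = 0xA2DA9
k_0 = rotl(K, (1*0+9) mod 20) = rotl(K, 9) = 0xB5345
k_1 = rotl(K, (1*1+9) mod 20) = rotl(K, 10) = 0x6A68B
k_2 = rotl(K, (1*2+9) mod 20) = rotl(K, 11) = 0xD4D16
k_3 = rotl(K, (1*3+9) mod 20) = rotl(K, 12) = 0xA9A2D
k_4 = rotl(K, (1*4+9) mod 20) = rotl(K, 13) = 0x5345B
k_5 = rotl(K, (1*5+9) mod 20) = rotl(K, 14) = 0xA68B6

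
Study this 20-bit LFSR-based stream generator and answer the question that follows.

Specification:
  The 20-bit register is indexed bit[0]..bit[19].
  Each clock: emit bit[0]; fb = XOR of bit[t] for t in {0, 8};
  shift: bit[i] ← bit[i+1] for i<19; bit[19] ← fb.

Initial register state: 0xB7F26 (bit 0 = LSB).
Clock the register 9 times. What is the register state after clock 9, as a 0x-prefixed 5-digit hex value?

0x2CDBF

reg_0 = 0xB7F26
clock 1: out=0, reg = 0xDBF93
clock 2: out=1, reg = 0x6DFC9
clock 3: out=1, reg = 0x36FE4
clock 4: out=0, reg = 0x9B7F2
clock 5: out=0, reg = 0xCDBF9
clock 6: out=1, reg = 0x66DFC
clock 7: out=0, reg = 0xB36FE
clock 8: out=0, reg = 0x59B7F
clock 9: out=1, reg = 0x2CDBF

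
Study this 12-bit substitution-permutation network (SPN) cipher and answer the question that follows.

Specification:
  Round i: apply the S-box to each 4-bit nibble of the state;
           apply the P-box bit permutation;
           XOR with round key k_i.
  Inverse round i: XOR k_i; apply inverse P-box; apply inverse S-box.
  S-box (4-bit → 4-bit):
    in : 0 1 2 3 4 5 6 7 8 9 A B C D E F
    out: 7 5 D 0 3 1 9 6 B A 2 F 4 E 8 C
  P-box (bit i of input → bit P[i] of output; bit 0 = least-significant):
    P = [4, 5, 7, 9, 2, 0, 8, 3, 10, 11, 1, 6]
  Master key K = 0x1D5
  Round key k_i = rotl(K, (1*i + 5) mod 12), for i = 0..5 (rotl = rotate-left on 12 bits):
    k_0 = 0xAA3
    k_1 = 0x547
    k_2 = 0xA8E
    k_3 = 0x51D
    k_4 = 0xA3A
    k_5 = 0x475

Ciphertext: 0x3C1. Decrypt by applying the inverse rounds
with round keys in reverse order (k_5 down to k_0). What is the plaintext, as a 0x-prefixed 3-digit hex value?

0x25B

s_0 = ciphertext = 0x3C1
s_1 = InvRound(s_0, k_5) = 0x51B
s_2 = InvRound(s_1, k_4) = 0x479
s_3 = InvRound(s_2, k_3) = 0xE1A
s_4 = InvRound(s_3, k_2) = 0x551
s_5 = InvRound(s_4, k_1) = 0xC55
s_6 = InvRound(s_5, k_0) = 0x25B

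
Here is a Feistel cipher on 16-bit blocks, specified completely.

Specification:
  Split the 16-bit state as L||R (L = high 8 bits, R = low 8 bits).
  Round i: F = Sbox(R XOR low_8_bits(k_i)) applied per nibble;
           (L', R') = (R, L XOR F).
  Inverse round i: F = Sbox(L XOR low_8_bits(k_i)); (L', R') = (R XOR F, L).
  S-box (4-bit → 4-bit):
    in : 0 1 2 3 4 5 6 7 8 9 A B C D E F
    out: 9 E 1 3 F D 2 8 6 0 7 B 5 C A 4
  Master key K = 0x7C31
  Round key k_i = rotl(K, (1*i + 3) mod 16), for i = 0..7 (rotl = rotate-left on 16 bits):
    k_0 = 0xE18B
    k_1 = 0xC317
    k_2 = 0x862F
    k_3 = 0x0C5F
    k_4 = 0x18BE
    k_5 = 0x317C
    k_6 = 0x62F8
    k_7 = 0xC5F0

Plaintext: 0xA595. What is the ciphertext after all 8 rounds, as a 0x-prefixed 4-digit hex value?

s_0 = plaintext = 0xA595
s_1 = Round(s_0, k_0) = 0x954F
s_2 = Round(s_1, k_1) = 0x4F43
s_3 = Round(s_2, k_2) = 0x436A
s_4 = Round(s_3, k_3) = 0x6A7E
s_5 = Round(s_4, k_4) = 0x7E33
s_6 = Round(s_5, k_5) = 0x338A
s_7 = Round(s_6, k_6) = 0x8AB2
s_8 = Round(s_7, k_7) = 0xB27B

0xB27B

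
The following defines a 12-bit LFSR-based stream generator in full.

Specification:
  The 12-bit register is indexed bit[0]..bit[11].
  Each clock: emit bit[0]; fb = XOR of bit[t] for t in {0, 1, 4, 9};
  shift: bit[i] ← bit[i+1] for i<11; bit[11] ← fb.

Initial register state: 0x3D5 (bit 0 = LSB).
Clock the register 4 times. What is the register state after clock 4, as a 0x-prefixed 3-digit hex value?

reg_0 = 0x3D5
clock 1: out=1, reg = 0x9EA
clock 2: out=0, reg = 0xCF5
clock 3: out=1, reg = 0x67A
clock 4: out=0, reg = 0xB3D

0xB3D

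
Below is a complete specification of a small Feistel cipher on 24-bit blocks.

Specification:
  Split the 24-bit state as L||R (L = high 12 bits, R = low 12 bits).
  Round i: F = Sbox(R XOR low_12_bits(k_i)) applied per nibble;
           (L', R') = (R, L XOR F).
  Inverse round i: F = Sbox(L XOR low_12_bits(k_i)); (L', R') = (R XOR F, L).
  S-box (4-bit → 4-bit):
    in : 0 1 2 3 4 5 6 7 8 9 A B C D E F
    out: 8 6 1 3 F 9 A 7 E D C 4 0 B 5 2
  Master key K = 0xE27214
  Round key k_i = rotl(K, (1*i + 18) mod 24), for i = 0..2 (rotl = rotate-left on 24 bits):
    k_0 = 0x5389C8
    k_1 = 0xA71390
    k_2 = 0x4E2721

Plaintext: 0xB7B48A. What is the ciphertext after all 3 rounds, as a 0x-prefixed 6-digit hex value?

s_0 = plaintext = 0xB7B48A
s_1 = Round(s_0, k_0) = 0x48A08A
s_2 = Round(s_1, k_1) = 0x08A7E6
s_3 = Round(s_2, k_2) = 0x7E688D

0x7E688D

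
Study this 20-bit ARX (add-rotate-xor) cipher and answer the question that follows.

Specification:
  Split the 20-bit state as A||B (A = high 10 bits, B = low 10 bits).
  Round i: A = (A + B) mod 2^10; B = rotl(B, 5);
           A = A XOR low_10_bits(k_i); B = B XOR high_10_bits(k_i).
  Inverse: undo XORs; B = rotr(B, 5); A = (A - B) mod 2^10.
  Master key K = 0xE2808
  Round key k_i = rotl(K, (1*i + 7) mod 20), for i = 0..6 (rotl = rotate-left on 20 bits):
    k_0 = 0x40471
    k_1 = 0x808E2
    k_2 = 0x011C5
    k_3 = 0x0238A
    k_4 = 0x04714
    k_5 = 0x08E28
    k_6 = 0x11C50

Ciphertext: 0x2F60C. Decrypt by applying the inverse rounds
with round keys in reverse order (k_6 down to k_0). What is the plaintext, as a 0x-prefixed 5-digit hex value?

s_0 = ciphertext = 0x2F60C
s_1 = InvRound(s_0, k_6) = 0xDED72
s_2 = InvRound(s_1, k_5) = 0xCA62A
s_3 = InvRound(s_2, k_4) = 0x33371
s_4 = InvRound(s_3, k_3) = 0x02F3B
s_5 = InvRound(s_4, k_2) = 0x757F9
s_6 = InvRound(s_5, k_1) = 0x7236F
s_7 = InvRound(s_6, k_0) = 0xF99D3

0xF99D3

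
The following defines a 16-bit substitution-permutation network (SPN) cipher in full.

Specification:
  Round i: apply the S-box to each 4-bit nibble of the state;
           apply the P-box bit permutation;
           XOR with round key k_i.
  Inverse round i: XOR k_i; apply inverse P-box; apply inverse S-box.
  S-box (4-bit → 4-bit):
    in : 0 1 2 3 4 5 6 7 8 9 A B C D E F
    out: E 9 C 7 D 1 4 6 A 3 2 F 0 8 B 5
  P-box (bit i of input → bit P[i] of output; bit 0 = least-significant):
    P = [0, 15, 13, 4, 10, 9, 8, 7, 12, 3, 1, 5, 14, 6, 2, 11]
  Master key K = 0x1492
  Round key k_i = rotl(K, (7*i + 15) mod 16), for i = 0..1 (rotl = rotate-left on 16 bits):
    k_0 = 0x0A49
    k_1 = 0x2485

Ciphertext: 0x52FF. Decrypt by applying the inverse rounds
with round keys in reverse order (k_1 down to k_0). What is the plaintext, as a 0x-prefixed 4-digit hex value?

0xA32E

s_0 = ciphertext = 0x52FF
s_1 = InvRound(s_0, k_1) = 0x9B92
s_2 = InvRound(s_1, k_0) = 0xA32E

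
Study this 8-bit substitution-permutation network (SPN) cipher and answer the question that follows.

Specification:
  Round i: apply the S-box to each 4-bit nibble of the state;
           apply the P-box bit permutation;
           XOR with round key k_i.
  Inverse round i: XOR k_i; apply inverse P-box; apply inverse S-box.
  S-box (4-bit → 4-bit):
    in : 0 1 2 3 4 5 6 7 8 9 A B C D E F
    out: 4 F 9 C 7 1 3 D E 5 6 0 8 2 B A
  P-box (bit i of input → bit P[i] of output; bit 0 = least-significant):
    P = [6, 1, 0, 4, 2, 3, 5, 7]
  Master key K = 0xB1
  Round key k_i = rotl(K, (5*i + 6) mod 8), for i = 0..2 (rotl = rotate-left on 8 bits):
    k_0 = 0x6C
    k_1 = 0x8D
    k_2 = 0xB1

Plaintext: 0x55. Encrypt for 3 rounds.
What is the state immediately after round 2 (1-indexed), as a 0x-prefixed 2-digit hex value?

0x1A

s_0 = plaintext = 0x55
s_1 = Round(s_0, k_0) = 0x28
s_2 = Round(s_1, k_1) = 0x1A
s_3 = Round(s_2, k_2) = 0x1E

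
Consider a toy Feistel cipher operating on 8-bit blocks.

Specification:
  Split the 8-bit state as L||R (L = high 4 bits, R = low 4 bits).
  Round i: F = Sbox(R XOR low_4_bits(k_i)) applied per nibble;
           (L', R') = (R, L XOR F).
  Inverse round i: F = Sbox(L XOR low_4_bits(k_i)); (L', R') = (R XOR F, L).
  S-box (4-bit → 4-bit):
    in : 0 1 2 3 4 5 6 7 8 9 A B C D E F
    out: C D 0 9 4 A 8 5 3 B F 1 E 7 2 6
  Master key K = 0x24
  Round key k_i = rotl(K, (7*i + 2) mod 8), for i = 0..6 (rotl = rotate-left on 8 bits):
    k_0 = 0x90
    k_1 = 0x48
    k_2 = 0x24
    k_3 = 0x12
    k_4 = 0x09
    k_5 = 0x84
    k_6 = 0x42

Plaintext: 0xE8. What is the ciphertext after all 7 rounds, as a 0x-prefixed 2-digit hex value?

0xE9

s_0 = plaintext = 0xE8
s_1 = Round(s_0, k_0) = 0x8D
s_2 = Round(s_1, k_1) = 0xD2
s_3 = Round(s_2, k_2) = 0x25
s_4 = Round(s_3, k_3) = 0x57
s_5 = Round(s_4, k_4) = 0x77
s_6 = Round(s_5, k_5) = 0x7E
s_7 = Round(s_6, k_6) = 0xE9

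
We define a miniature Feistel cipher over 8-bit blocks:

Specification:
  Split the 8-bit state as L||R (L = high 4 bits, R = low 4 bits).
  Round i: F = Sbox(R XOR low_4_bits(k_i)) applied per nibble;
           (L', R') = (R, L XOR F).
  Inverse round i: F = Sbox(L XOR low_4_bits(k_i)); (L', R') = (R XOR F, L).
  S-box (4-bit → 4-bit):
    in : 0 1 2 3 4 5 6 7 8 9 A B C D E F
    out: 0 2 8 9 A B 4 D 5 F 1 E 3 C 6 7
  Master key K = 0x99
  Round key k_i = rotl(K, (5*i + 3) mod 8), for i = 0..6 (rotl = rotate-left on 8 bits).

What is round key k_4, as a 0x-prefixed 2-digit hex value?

0xCC

K = 0x99
k_0 = rotl(K, (5*0+3) mod 8) = rotl(K, 3) = 0xCC
k_1 = rotl(K, (5*1+3) mod 8) = rotl(K, 0) = 0x99
k_2 = rotl(K, (5*2+3) mod 8) = rotl(K, 5) = 0x33
k_3 = rotl(K, (5*3+3) mod 8) = rotl(K, 2) = 0x66
k_4 = rotl(K, (5*4+3) mod 8) = rotl(K, 7) = 0xCC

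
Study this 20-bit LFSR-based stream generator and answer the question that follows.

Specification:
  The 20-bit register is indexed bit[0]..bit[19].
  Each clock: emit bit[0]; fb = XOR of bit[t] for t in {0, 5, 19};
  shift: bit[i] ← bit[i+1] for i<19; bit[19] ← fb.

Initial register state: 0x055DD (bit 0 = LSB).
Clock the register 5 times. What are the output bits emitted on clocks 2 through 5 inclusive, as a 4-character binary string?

0111

reg_0 = 0x055DD
clock 1: out=1, reg = 0x82AEE
clock 2: out=0, reg = 0x41577
clock 3: out=1, reg = 0x20ABB
clock 4: out=1, reg = 0x1055D
clock 5: out=1, reg = 0x882AE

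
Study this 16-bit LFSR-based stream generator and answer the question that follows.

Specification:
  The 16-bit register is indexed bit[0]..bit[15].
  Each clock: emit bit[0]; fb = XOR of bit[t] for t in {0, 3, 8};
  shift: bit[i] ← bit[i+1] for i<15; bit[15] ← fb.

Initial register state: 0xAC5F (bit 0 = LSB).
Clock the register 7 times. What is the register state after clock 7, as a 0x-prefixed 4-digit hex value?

reg_0 = 0xAC5F
clock 1: out=1, reg = 0x562F
clock 2: out=1, reg = 0x2B17
clock 3: out=1, reg = 0x158B
clock 4: out=1, reg = 0x8AC5
clock 5: out=1, reg = 0xC562
clock 6: out=0, reg = 0xE2B1
clock 7: out=1, reg = 0xF158

0xF158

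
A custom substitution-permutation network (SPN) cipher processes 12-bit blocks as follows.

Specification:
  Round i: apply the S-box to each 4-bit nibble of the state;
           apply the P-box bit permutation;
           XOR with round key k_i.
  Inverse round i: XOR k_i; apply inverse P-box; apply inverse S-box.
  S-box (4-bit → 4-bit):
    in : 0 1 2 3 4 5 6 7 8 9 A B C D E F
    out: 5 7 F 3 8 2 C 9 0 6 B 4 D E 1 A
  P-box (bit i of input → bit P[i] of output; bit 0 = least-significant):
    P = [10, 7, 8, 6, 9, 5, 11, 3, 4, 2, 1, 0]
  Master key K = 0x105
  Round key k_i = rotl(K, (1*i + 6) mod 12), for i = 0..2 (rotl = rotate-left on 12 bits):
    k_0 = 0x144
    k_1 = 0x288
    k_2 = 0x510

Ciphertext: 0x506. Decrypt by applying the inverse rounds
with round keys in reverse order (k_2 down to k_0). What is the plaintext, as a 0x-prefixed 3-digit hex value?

0xDD9

s_0 = ciphertext = 0x506
s_1 = InvRound(s_0, k_2) = 0x188
s_2 = InvRound(s_1, k_1) = 0x8EB
s_3 = InvRound(s_2, k_0) = 0xDD9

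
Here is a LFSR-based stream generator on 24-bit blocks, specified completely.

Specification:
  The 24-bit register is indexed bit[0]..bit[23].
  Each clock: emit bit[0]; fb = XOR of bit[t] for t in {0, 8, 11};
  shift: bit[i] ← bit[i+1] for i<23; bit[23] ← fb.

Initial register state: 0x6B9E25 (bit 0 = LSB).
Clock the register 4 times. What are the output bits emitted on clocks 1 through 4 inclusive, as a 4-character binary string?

reg_0 = 0x6B9E25
clock 1: out=1, reg = 0x35CF12
clock 2: out=0, reg = 0x1AE789
clock 3: out=1, reg = 0x0D73C4
clock 4: out=0, reg = 0x86B9E2

1010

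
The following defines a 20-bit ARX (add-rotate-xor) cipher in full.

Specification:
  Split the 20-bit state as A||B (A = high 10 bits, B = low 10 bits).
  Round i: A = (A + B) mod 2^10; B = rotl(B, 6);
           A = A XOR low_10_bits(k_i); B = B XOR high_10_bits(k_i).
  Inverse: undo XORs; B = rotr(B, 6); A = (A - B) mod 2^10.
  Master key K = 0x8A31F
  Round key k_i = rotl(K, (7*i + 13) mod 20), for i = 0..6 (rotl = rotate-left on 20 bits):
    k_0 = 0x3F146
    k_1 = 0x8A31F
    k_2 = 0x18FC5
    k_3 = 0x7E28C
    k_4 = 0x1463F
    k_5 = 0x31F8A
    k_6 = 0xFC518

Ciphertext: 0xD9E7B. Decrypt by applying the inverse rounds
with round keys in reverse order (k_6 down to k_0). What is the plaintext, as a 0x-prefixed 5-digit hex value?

s_0 = ciphertext = 0xD9E7B
s_1 = InvRound(s_0, k_6) = 0x764A6
s_2 = InvRound(s_1, k_5) = 0x10A11
s_3 = InvRound(s_2, k_4) = 0x9D009
s_4 = InvRound(s_3, k_3) = 0x78717
s_5 = InvRound(s_4, k_2) = 0xB5F4D
s_6 = InvRound(s_5, k_1) = 0xDCE55
s_7 = InvRound(s_6, k_0) = 0xE6E9A

0xE6E9A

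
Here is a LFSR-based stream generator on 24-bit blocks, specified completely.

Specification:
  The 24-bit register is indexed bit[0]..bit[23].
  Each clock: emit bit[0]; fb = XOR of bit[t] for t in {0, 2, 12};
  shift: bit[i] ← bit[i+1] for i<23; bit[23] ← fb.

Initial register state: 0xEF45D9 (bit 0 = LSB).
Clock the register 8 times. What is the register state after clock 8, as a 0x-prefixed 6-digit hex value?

0x5BEF45

reg_0 = 0xEF45D9
clock 1: out=1, reg = 0xF7A2EC
clock 2: out=0, reg = 0xFBD176
clock 3: out=0, reg = 0x7DE8BB
clock 4: out=1, reg = 0xBEF45D
clock 5: out=1, reg = 0xDF7A2E
clock 6: out=0, reg = 0x6FBD17
clock 7: out=1, reg = 0xB7DE8B
clock 8: out=1, reg = 0x5BEF45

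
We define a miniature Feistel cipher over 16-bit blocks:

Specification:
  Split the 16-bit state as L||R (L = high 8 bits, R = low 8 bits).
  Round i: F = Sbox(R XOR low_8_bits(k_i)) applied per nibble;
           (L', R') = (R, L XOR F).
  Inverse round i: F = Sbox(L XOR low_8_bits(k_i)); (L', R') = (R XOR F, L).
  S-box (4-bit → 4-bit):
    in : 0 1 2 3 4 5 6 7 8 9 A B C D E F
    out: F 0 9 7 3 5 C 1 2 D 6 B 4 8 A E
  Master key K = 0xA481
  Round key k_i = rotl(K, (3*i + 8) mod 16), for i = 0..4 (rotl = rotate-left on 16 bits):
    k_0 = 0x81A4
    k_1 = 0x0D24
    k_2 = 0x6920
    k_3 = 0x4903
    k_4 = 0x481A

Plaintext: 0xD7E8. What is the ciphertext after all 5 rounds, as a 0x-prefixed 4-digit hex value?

0xE125

s_0 = plaintext = 0xD7E8
s_1 = Round(s_0, k_0) = 0xE8E3
s_2 = Round(s_1, k_1) = 0xE3A9
s_3 = Round(s_2, k_2) = 0xA9CE
s_4 = Round(s_3, k_3) = 0xCEE1
s_5 = Round(s_4, k_4) = 0xE125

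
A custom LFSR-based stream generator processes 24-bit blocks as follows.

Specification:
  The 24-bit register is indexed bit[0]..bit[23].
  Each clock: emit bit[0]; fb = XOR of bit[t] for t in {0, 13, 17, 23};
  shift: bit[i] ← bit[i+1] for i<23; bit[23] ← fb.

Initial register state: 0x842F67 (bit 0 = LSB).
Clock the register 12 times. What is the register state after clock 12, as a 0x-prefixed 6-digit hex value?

reg_0 = 0x842F67
clock 1: out=1, reg = 0xC217B3
clock 2: out=1, reg = 0xE10BD9
clock 3: out=1, reg = 0x7085EC
clock 4: out=0, reg = 0x3842F6
clock 5: out=0, reg = 0x1C217B
clock 6: out=1, reg = 0x0E10BD
clock 7: out=1, reg = 0x07085E
clock 8: out=0, reg = 0x83842F
clock 9: out=1, reg = 0xC1C217
clock 10: out=1, reg = 0x60E10B
clock 11: out=1, reg = 0x307085
clock 12: out=1, reg = 0x183842

0x183842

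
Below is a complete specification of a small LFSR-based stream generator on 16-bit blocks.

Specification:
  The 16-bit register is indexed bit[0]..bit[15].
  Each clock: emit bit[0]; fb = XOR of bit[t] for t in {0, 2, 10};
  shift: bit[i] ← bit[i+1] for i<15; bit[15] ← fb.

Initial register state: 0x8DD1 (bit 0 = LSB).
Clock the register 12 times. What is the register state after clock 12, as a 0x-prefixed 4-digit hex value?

reg_0 = 0x8DD1
clock 1: out=1, reg = 0x46E8
clock 2: out=0, reg = 0xA374
clock 3: out=0, reg = 0xD1BA
clock 4: out=0, reg = 0x68DD
clock 5: out=1, reg = 0x346E
clock 6: out=0, reg = 0x1A37
clock 7: out=1, reg = 0x0D1B
clock 8: out=1, reg = 0x068D
clock 9: out=1, reg = 0x8346
clock 10: out=0, reg = 0xC1A3
clock 11: out=1, reg = 0xE0D1
clock 12: out=1, reg = 0xF068

0xF068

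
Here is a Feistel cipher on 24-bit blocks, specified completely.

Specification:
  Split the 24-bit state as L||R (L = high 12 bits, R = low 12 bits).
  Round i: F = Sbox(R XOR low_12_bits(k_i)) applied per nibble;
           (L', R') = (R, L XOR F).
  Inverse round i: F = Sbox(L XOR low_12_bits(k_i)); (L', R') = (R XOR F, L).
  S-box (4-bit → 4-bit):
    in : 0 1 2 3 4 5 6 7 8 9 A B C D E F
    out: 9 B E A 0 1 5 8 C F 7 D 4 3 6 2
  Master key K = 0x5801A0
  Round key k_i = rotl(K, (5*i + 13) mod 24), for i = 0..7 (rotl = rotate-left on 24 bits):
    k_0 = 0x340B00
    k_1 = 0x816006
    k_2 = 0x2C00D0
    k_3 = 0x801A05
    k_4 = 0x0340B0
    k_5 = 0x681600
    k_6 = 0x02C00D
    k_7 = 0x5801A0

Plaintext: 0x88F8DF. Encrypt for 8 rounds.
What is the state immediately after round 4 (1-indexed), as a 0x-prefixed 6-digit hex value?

s_0 = plaintext = 0x88F8DF
s_1 = Round(s_0, k_0) = 0x8DF2BD
s_2 = Round(s_1, k_1) = 0x2BD602
s_3 = Round(s_2, k_2) = 0x602783
s_4 = Round(s_3, k_3) = 0x7835C7
s_5 = Round(s_4, k_4) = 0x5C760B
s_6 = Round(s_5, k_5) = 0x60BC5A
s_7 = Round(s_6, k_6) = 0xC5A213
s_8 = Round(s_7, k_7) = 0x213680

0x7835C7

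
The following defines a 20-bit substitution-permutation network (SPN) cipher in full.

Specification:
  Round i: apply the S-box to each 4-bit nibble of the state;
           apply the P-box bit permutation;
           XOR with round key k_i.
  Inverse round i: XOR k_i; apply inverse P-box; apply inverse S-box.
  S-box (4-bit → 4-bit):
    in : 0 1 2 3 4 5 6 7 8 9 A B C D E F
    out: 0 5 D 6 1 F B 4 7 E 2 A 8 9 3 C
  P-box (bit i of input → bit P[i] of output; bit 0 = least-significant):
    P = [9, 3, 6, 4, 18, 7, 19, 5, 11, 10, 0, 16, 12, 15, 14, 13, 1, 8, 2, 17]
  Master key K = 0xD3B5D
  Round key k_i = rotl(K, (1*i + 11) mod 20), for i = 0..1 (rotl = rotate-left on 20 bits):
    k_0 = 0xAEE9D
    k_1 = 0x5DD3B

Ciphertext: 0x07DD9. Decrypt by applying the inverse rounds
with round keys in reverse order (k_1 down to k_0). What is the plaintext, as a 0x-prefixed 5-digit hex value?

s_0 = ciphertext = 0x07DD9
s_1 = InvRound(s_0, k_1) = 0x4BC67
s_2 = InvRound(s_1, k_0) = 0xD1055

0xD1055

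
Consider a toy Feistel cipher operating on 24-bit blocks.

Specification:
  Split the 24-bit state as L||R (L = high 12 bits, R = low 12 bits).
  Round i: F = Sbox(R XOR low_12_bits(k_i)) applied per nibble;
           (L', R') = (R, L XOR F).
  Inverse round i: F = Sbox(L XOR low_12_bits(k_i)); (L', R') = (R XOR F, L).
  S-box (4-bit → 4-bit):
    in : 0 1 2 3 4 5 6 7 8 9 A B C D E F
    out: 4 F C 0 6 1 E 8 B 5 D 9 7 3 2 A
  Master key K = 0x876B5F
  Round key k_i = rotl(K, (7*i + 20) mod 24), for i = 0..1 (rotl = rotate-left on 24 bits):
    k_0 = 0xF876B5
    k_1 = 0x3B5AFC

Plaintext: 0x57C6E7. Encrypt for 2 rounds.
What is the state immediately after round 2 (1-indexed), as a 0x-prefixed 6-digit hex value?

s_0 = plaintext = 0x57C6E7
s_1 = Round(s_0, k_0) = 0x6E7160
s_2 = Round(s_1, k_1) = 0x160FB0

0x160FB0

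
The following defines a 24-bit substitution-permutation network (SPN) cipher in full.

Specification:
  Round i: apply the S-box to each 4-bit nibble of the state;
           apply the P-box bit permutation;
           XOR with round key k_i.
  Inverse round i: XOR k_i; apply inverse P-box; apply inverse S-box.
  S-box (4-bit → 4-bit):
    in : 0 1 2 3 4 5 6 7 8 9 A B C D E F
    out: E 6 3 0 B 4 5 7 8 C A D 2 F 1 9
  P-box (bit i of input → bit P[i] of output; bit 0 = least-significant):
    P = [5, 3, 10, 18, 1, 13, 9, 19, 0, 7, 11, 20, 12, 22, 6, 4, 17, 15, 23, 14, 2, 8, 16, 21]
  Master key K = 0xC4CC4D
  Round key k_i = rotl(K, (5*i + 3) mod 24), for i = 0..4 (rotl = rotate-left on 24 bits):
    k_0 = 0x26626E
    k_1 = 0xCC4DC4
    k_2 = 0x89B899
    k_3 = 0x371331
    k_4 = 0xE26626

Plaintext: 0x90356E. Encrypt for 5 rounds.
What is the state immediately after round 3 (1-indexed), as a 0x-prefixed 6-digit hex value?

0x13823A

s_0 = plaintext = 0x90356E
s_1 = Round(s_0, k_0) = 0x87A84C
s_2 = Round(s_1, k_1) = 0x36EDDE
s_3 = Round(s_2, k_2) = 0x13823A
s_4 = Round(s_3, k_3) = 0x3212A8
s_5 = Round(s_4, k_4) = 0xACC6E7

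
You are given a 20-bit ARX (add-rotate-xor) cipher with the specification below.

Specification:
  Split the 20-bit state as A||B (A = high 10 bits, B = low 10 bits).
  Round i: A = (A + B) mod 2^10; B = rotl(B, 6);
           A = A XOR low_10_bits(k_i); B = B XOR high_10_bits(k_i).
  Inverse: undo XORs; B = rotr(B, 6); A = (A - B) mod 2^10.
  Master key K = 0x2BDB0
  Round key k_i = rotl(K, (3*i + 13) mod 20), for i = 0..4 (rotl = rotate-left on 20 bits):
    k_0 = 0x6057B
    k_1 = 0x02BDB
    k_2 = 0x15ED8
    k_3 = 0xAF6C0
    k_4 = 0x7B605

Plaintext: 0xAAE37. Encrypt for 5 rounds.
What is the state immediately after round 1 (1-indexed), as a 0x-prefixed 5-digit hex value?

s_0 = plaintext = 0xAAE37
s_1 = Round(s_0, k_0) = 0x66462
s_2 = Round(s_1, k_1) = 0x8808C
s_3 = Round(s_2, k_2) = 0x1D35F
s_4 = Round(s_3, k_3) = 0x44D48
s_5 = Round(s_4, k_4) = 0x17BF9

0x66462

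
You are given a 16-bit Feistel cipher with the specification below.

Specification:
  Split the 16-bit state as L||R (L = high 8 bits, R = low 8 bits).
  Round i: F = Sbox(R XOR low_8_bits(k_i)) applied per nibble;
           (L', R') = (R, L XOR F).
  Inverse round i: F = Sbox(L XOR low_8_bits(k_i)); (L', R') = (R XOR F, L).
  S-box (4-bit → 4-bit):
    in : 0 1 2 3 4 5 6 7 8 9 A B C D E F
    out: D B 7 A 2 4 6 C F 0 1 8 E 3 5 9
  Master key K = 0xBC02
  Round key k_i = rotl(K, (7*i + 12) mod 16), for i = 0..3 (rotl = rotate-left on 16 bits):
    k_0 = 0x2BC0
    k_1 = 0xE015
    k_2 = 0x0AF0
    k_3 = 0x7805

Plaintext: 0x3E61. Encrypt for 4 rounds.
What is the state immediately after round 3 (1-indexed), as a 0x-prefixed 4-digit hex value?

0xCC8B

s_0 = plaintext = 0x3E61
s_1 = Round(s_0, k_0) = 0x6125
s_2 = Round(s_1, k_1) = 0x25CC
s_3 = Round(s_2, k_2) = 0xCC8B
s_4 = Round(s_3, k_3) = 0x8B39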